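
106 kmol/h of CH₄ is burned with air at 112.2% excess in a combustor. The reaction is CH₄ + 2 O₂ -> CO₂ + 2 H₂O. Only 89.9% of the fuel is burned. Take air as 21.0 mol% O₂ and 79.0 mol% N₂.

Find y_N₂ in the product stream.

Stoichiometric O₂ = 2 × 106 = 212 kmol/h; O₂ fed = 212 × 2.122 = 449.9 kmol/h.
N₂ fed = 449.9 × 79/21 = 1692 kmol/h.
Fuel reacted = 0.899 × 106 → ξ = 95.29 kmol/h.
Outlet (n = n₀ + ν ξ):
  CH₄: 106 − 1(95.29) = 10.71
  O₂: 449.9 − 2(95.29) = 259.3
  N₂: 1692 (inert)
  CO₂: 0 + 1(95.29) = 95.29
  H₂O: 0 + 2(95.29) = 190.6
Total out = 2248 kmol/h; y_N₂ = 1692 / 2248 = 0.7528.

0.753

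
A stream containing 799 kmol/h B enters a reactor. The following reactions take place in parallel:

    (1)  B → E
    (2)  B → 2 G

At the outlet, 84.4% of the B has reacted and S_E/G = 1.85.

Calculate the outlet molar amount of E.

531 kmol/h

Conversion of B: B consumed = 0.844 × 799 = 674.4 kmol/h = 1ξ₁ + 1ξ₂.
Selectivity: 1ξ₁ / (2ξ₂) = 1.85 → ξ₁ = 3.7 ξ₂.
Substitute: (1·3.7 + 1) ξ₂ = 674.4 → ξ₂ = 143.5 kmol/h, ξ₁ = 530.9 kmol/h.
Outlet amounts (n = n₀ + Σ ν·ξ):
  B: 799 − 1(530.9) − 1(143.5) = 124.6
  E: 0 + 1(530.9) = 530.9
  G: 0 + 2(143.5) = 287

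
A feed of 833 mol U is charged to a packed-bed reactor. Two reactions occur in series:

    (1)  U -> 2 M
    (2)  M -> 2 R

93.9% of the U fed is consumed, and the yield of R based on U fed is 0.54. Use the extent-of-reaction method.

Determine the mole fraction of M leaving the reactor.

Conversion of U: U consumed = 1ξ₁ = 0.939 × 833 → ξ₁ = 782.2 mol.
Yield of R: 2ξ₂ / 833 = 0.54 → ξ₂ = 224.9 mol.
Outlet amounts (n = n₀ + Σ ν·ξ):
  U: 833 − 1(782.2) = 50.81
  M: 0 + 2(782.2) − 1(224.9) = 1339
  R: 0 + 2(224.9) = 449.8
Total out = 1840 mol; y_M = 1339 / 1840 = 0.7279.

0.728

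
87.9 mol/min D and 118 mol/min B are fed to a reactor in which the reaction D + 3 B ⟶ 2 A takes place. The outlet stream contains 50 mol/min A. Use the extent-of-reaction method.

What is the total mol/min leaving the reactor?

156 mol/min

For A: n = n₀ + 2ξ → 50 = 0 + 2ξ, giving ξ = 25 mol/min.
Outlet amounts (n = n₀ + ν ξ):
  D: 87.9 − 1(25) = 62.9
  B: 118 − 3(25) = 43
  A: 0 + 2(25) = 50
Total out = 62.9 + 43 + 50 = 155.9 mol/min.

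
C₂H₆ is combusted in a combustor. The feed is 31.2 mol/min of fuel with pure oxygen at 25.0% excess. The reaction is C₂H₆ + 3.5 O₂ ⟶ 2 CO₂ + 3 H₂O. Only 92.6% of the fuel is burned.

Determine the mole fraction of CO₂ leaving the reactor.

Stoichiometric O₂ = 3.5 × 31.2 = 109.2 mol/min; O₂ fed = 109.2 × 1.250 = 136.5 mol/min.
Fuel reacted = 0.926 × 31.2 → ξ = 28.89 mol/min.
Outlet (n = n₀ + ν ξ):
  C₂H₆: 31.2 − 1(28.89) = 2.309
  O₂: 136.5 − 3.5(28.89) = 35.38
  CO₂: 0 + 2(28.89) = 57.78
  H₂O: 0 + 3(28.89) = 86.67
Total out = 182.1 mol/min; y_CO₂ = 57.78 / 182.1 = 0.3172.

0.317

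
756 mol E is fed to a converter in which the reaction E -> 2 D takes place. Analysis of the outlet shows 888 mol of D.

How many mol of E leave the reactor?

312 mol

For D: n = n₀ + 2ξ → 888 = 0 + 2ξ, giving ξ = 444 mol.
Outlet amounts (n = n₀ + ν ξ):
  E: 756 − 1(444) = 312
  D: 0 + 2(444) = 888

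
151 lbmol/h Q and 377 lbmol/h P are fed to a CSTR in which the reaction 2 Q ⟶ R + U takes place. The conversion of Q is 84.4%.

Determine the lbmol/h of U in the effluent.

63.7 lbmol/h

Q reacted = 0.844 × 151 = 127.4 lbmol/h; ν_Q = −2, so ξ = 127.4/2 = 63.72 lbmol/h.
Outlet amounts (n = n₀ + ν ξ):
  Q: 151 − 2(63.72) = 23.56
  R: 0 + 1(63.72) = 63.72
  U: 0 + 1(63.72) = 63.72
  P: 377 (inert)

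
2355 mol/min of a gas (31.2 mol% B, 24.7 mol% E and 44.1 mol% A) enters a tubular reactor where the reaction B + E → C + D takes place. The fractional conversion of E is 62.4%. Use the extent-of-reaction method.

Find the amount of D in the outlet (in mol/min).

E reacted = 0.624 × 581.7 = 363 mol/min; ν_E = −1, so ξ = 363/1 = 363 mol/min.
Outlet amounts (n = n₀ + ν ξ):
  B: 734.8 − 1(363) = 371.8
  E: 581.7 − 1(363) = 218.7
  C: 0 + 1(363) = 363
  D: 0 + 1(363) = 363
  A: 1039 (inert)

363 mol/min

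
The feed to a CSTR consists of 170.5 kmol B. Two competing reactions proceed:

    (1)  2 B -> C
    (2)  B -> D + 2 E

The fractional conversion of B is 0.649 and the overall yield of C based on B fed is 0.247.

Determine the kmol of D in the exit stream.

26.4 kmol

Yield of C: 1ξ₁ / 170.5 = 0.247 → ξ₁ = 42.11 kmol.
Conversion of B: 2ξ₁ + 1ξ₂ = 0.649 × 170.5 = 110.7 → ξ₂ = 26.43 kmol.
Outlet amounts (n = n₀ + Σ ν·ξ):
  B: 170.5 − 2(42.11) − 1(26.43) = 59.85
  C: 0 + 1(42.11) = 42.11
  D: 0 + 1(26.43) = 26.43
  E: 0 + 2(26.43) = 52.85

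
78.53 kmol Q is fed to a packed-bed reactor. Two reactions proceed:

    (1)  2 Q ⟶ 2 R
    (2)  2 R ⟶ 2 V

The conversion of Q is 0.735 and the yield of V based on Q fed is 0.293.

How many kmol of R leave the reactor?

Conversion of Q: Q consumed = 2ξ₁ = 0.735 × 78.53 → ξ₁ = 28.86 kmol.
Yield of V: 2ξ₂ / 78.53 = 0.293 → ξ₂ = 11.5 kmol.
Outlet amounts (n = n₀ + Σ ν·ξ):
  Q: 78.53 − 2(28.86) = 20.81
  R: 0 + 2(28.86) − 2(11.5) = 34.71
  V: 0 + 2(11.5) = 23.01

34.7 kmol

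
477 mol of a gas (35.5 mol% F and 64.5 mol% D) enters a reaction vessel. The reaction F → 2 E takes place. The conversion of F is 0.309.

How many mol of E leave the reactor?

105 mol

F reacted = 0.309 × 169.3 = 52.32 mol; ν_F = −1, so ξ = 52.32/1 = 52.32 mol.
Outlet amounts (n = n₀ + ν ξ):
  F: 169.3 − 1(52.32) = 117
  E: 0 + 2(52.32) = 104.6
  D: 307.7 (inert)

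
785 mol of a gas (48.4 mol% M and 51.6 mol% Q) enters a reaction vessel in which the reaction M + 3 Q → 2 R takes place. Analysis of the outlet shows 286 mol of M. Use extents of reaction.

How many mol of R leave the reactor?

188 mol

For M: n = n₀ − 1ξ → 286 = 379.9 − 1ξ, giving ξ = 93.94 mol.
Outlet amounts (n = n₀ + ν ξ):
  M: 379.9 − 1(93.94) = 286
  Q: 405.1 − 3(93.94) = 123.2
  R: 0 + 2(93.94) = 187.9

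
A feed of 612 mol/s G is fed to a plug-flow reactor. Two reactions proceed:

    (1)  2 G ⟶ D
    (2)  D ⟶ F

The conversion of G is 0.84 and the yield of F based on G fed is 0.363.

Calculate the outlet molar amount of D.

Conversion of G: G consumed = 2ξ₁ = 0.84 × 612 → ξ₁ = 257 mol/s.
Yield of F: 1ξ₂ / 612 = 0.363 → ξ₂ = 222.2 mol/s.
Outlet amounts (n = n₀ + Σ ν·ξ):
  G: 612 − 2(257) = 97.92
  D: 0 + 1(257) − 1(222.2) = 34.88
  F: 0 + 1(222.2) = 222.2

34.9 mol/s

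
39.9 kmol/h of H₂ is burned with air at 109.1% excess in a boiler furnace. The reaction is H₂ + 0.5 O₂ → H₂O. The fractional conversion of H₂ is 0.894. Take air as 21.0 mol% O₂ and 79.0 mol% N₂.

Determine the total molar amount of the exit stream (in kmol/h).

Stoichiometric O₂ = 0.5 × 39.9 = 19.95 kmol/h; O₂ fed = 19.95 × 2.091 = 41.72 kmol/h.
N₂ fed = 41.72 × 79/21 = 156.9 kmol/h.
Fuel reacted = 0.894 × 39.9 → ξ = 35.67 kmol/h.
Outlet (n = n₀ + ν ξ):
  H₂: 39.9 − 1(35.67) = 4.229
  O₂: 41.72 − 0.5(35.67) = 23.88
  N₂: 156.9 (inert)
  H₂O: 0 + 1(35.67) = 35.67
Total out = 4.229 + 23.88 + 156.9 + 35.67 = 220.7 kmol/h.

221 kmol/h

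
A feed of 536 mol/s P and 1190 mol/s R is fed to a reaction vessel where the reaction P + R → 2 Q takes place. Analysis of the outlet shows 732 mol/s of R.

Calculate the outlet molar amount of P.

For R: n = n₀ − 1ξ → 732 = 1190 − 1ξ, giving ξ = 458 mol/s.
Outlet amounts (n = n₀ + ν ξ):
  P: 536 − 1(458) = 78
  R: 1190 − 1(458) = 732
  Q: 0 + 2(458) = 916

78 mol/s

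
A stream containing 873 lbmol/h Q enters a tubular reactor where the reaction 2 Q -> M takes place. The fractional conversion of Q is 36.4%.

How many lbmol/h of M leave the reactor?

Q reacted = 0.364 × 873 = 317.8 lbmol/h; ν_Q = −2, so ξ = 317.8/2 = 158.9 lbmol/h.
Outlet amounts (n = n₀ + ν ξ):
  Q: 873 − 2(158.9) = 555.2
  M: 0 + 1(158.9) = 158.9

159 lbmol/h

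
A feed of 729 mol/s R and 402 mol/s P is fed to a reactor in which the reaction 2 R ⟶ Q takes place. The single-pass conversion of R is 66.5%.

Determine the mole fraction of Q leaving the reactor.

R reacted = 0.665 × 729 = 484.8 mol/s; ν_R = −2, so ξ = 484.8/2 = 242.4 mol/s.
Outlet amounts (n = n₀ + ν ξ):
  R: 729 − 2(242.4) = 244.2
  Q: 0 + 1(242.4) = 242.4
  P: 402 (inert)
Total out = 888.6 mol/s; y_Q = 242.4 / 888.6 = 0.2728.

0.273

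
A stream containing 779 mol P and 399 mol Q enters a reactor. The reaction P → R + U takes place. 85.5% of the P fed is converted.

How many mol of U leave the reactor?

P reacted = 0.855 × 779 = 666 mol; ν_P = −1, so ξ = 666/1 = 666 mol.
Outlet amounts (n = n₀ + ν ξ):
  P: 779 − 1(666) = 113
  R: 0 + 1(666) = 666
  U: 0 + 1(666) = 666
  Q: 399 (inert)

666 mol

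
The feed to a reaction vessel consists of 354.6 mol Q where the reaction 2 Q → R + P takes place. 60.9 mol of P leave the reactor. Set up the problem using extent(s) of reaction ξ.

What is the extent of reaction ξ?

ξ = 60.9 mol

For P: n = n₀ + 1ξ → 60.9 = 0 + 1ξ, giving ξ = 60.9 mol.
Outlet amounts (n = n₀ + ν ξ):
  Q: 354.6 − 2(60.9) = 232.8
  R: 0 + 1(60.9) = 60.9
  P: 0 + 1(60.9) = 60.9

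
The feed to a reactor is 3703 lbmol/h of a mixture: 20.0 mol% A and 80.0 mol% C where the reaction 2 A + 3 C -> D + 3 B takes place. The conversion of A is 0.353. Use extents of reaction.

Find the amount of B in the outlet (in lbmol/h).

A reacted = 0.353 × 740.6 = 261.4 lbmol/h; ν_A = −2, so ξ = 261.4/2 = 130.7 lbmol/h.
Outlet amounts (n = n₀ + ν ξ):
  A: 740.6 − 2(130.7) = 479.2
  C: 2962 − 3(130.7) = 2570
  D: 0 + 1(130.7) = 130.7
  B: 0 + 3(130.7) = 392.1

392 lbmol/h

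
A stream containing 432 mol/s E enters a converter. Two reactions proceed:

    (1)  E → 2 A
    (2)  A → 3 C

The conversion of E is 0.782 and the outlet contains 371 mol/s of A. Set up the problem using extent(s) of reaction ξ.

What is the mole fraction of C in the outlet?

Conversion of E: E consumed = 1ξ₁ = 0.782 × 432 → ξ₁ = 337.8 mol/s.
A balance: n_A = 0 + 2ξ₁ − 1ξ₂ = 371 → ξ₂ = (2·337.8 − 371)/1 = 304.6 mol/s.
Outlet amounts (n = n₀ + Σ ν·ξ):
  E: 432 − 1(337.8) = 94.18
  A: 0 + 2(337.8) − 1(304.6) = 371
  C: 0 + 3(304.6) = 913.9
Total out = 1379 mol/s; y_C = 913.9 / 1379 = 0.6627.

0.663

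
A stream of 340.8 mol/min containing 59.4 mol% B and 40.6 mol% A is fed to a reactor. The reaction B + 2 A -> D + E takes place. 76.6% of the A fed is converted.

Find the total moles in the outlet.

288 mol/min

A reacted = 0.766 × 138.4 = 106 mol/min; ν_A = −2, so ξ = 106/2 = 52.99 mol/min.
Outlet amounts (n = n₀ + ν ξ):
  B: 202.4 − 1(52.99) = 149.4
  A: 138.4 − 2(52.99) = 32.38
  D: 0 + 1(52.99) = 52.99
  E: 0 + 1(52.99) = 52.99
Total out = 149.4 + 32.38 + 52.99 + 52.99 = 287.8 mol/min.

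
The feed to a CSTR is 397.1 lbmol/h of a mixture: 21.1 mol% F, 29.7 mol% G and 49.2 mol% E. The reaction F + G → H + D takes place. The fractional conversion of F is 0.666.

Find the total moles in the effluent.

397 lbmol/h

F reacted = 0.666 × 83.79 = 55.8 lbmol/h; ν_F = −1, so ξ = 55.8/1 = 55.8 lbmol/h.
Outlet amounts (n = n₀ + ν ξ):
  F: 83.79 − 1(55.8) = 27.99
  G: 117.9 − 1(55.8) = 62.14
  H: 0 + 1(55.8) = 55.8
  D: 0 + 1(55.8) = 55.8
  E: 195.4 (inert)
Total out = 27.99 + 62.14 + 55.8 + 55.8 + 195.4 = 397.1 lbmol/h.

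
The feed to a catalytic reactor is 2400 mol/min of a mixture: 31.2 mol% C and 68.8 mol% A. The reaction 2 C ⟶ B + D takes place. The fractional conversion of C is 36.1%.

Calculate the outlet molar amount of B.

135 mol/min

C reacted = 0.361 × 748.8 = 270.3 mol/min; ν_C = −2, so ξ = 270.3/2 = 135.2 mol/min.
Outlet amounts (n = n₀ + ν ξ):
  C: 748.8 − 2(135.2) = 478.5
  B: 0 + 1(135.2) = 135.2
  D: 0 + 1(135.2) = 135.2
  A: 1651 (inert)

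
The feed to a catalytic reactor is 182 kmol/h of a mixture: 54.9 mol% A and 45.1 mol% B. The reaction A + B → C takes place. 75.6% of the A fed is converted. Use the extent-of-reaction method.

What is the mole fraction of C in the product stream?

0.71

A reacted = 0.756 × 99.92 = 75.54 kmol/h; ν_A = −1, so ξ = 75.54/1 = 75.54 kmol/h.
Outlet amounts (n = n₀ + ν ξ):
  A: 99.92 − 1(75.54) = 24.38
  B: 82.08 − 1(75.54) = 6.544
  C: 0 + 1(75.54) = 75.54
Total out = 106.5 kmol/h; y_C = 75.54 / 106.5 = 0.7095.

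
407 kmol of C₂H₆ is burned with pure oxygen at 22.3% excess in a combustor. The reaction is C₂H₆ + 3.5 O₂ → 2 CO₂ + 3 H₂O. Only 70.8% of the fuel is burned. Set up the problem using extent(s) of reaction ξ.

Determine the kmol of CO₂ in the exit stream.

Stoichiometric O₂ = 3.5 × 407 = 1424 kmol; O₂ fed = 1424 × 1.223 = 1742 kmol.
Fuel reacted = 0.708 × 407 → ξ = 288.2 kmol.
Outlet (n = n₀ + ν ξ):
  C₂H₆: 407 − 1(288.2) = 118.8
  O₂: 1742 − 3.5(288.2) = 733.6
  CO₂: 0 + 2(288.2) = 576.3
  H₂O: 0 + 3(288.2) = 864.5

576 kmol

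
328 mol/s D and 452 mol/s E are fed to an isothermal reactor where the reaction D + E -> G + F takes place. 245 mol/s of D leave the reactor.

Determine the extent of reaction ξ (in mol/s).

For D: n = n₀ − 1ξ → 245 = 328 − 1ξ, giving ξ = 83 mol/s.
Outlet amounts (n = n₀ + ν ξ):
  D: 328 − 1(83) = 245
  E: 452 − 1(83) = 369
  G: 0 + 1(83) = 83
  F: 0 + 1(83) = 83

ξ = 83 mol/s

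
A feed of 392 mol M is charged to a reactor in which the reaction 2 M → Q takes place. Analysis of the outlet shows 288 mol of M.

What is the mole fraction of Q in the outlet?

For M: n = n₀ − 2ξ → 288 = 392 − 2ξ, giving ξ = 52 mol.
Outlet amounts (n = n₀ + ν ξ):
  M: 392 − 2(52) = 288
  Q: 0 + 1(52) = 52
Total out = 340 mol; y_Q = 52 / 340 = 0.1529.

0.153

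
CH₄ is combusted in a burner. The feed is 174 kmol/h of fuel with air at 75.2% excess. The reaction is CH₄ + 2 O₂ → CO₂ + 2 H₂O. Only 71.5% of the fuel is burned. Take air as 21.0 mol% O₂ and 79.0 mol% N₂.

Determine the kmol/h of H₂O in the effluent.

Stoichiometric O₂ = 2 × 174 = 348 kmol/h; O₂ fed = 348 × 1.752 = 609.7 kmol/h.
N₂ fed = 609.7 × 79/21 = 2294 kmol/h.
Fuel reacted = 0.715 × 174 → ξ = 124.4 kmol/h.
Outlet (n = n₀ + ν ξ):
  CH₄: 174 − 1(124.4) = 49.59
  O₂: 609.7 − 2(124.4) = 360.9
  N₂: 2294 (inert)
  CO₂: 0 + 1(124.4) = 124.4
  H₂O: 0 + 2(124.4) = 248.8

249 kmol/h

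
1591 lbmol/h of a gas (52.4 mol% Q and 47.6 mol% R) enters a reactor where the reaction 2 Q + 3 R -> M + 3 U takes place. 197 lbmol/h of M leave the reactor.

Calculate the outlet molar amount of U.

For M: n = n₀ + 1ξ → 197 = 0 + 1ξ, giving ξ = 197 lbmol/h.
Outlet amounts (n = n₀ + ν ξ):
  Q: 833.7 − 2(197) = 439.7
  R: 757.3 − 3(197) = 166.3
  M: 0 + 1(197) = 197
  U: 0 + 3(197) = 591

591 lbmol/h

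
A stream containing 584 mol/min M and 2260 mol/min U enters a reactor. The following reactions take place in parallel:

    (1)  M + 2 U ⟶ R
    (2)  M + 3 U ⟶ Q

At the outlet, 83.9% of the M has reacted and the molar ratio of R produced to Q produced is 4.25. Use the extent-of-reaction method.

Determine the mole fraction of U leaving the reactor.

Conversion of M: M consumed = 0.839 × 584 = 490 mol/min = 1ξ₁ + 1ξ₂.
Selectivity: 1ξ₁ / (1ξ₂) = 4.25 → ξ₁ = 4.25 ξ₂.
Substitute: (1·4.25 + 1) ξ₂ = 490 → ξ₂ = 93.33 mol/min, ξ₁ = 396.6 mol/min.
Outlet amounts (n = n₀ + Σ ν·ξ):
  M: 584 − 1(396.6) − 1(93.33) = 94.02
  U: 2260 − 2(396.6) − 3(93.33) = 1187
  R: 0 + 1(396.6) = 396.6
  Q: 0 + 1(93.33) = 93.33
Total out = 1771 mol/min; y_U = 1187 / 1771 = 0.6702.

0.67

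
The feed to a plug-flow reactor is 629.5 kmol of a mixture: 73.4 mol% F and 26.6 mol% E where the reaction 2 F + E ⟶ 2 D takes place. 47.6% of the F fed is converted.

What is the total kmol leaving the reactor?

F reacted = 0.476 × 462.1 = 219.9 kmol; ν_F = −2, so ξ = 219.9/2 = 110 kmol.
Outlet amounts (n = n₀ + ν ξ):
  F: 462.1 − 2(110) = 242.1
  E: 167.4 − 1(110) = 57.48
  D: 0 + 2(110) = 219.9
Total out = 242.1 + 57.48 + 219.9 = 519.5 kmol.

520 kmol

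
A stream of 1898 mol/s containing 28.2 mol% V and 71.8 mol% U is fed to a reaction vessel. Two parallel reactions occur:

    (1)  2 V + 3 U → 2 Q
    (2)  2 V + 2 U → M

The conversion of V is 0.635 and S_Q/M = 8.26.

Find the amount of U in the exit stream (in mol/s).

886 mol/s

Conversion of V: V consumed = 0.635 × 535.2 = 339.9 mol/s = 2ξ₁ + 2ξ₂.
Selectivity: 2ξ₁ / (1ξ₂) = 8.26 → ξ₁ = 4.13 ξ₂.
Substitute: (2·4.13 + 2) ξ₂ = 339.9 → ξ₂ = 33.13 mol/s, ξ₁ = 136.8 mol/s.
Outlet amounts (n = n₀ + Σ ν·ξ):
  V: 535.2 − 2(136.8) − 2(33.13) = 195.4
  U: 1363 − 3(136.8) − 2(33.13) = 886.1
  Q: 0 + 2(136.8) = 273.6
  M: 0 + 1(33.13) = 33.13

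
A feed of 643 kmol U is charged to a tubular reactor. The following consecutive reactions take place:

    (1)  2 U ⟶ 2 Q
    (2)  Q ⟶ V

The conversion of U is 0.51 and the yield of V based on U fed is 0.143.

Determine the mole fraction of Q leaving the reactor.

Conversion of U: U consumed = 2ξ₁ = 0.51 × 643 → ξ₁ = 164 kmol.
Yield of V: 1ξ₂ / 643 = 0.143 → ξ₂ = 91.95 kmol.
Outlet amounts (n = n₀ + Σ ν·ξ):
  U: 643 − 2(164) = 315.1
  Q: 0 + 2(164) − 1(91.95) = 236
  V: 0 + 1(91.95) = 91.95
Total out = 643 kmol; y_Q = 236 / 643 = 0.367.

0.367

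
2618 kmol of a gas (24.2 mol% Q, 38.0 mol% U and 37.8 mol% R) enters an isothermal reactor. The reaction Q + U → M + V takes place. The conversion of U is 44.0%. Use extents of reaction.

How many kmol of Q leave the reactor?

U reacted = 0.44 × 994.8 = 437.7 kmol; ν_U = −1, so ξ = 437.7/1 = 437.7 kmol.
Outlet amounts (n = n₀ + ν ξ):
  Q: 633.6 − 1(437.7) = 195.8
  U: 994.8 − 1(437.7) = 557.1
  M: 0 + 1(437.7) = 437.7
  V: 0 + 1(437.7) = 437.7
  R: 989.6 (inert)

196 kmol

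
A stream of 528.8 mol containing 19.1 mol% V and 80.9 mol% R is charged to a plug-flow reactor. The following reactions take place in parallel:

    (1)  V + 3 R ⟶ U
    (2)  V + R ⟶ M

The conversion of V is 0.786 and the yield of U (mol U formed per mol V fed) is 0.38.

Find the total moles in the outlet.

Yield of U: 1ξ₁ / 101 = 0.38 → ξ₁ = 38.38 mol.
Conversion of V: 1ξ₁ + 1ξ₂ = 0.786 × 101 = 79.39 → ξ₂ = 41.01 mol.
Outlet amounts (n = n₀ + Σ ν·ξ):
  V: 101 − 1(38.38) − 1(41.01) = 21.61
  R: 427.8 − 3(38.38) − 1(41.01) = 271.7
  U: 0 + 1(38.38) = 38.38
  M: 0 + 1(41.01) = 41.01
Total out = 21.61 + 271.7 + 38.38 + 41.01 = 372.7 mol.

373 mol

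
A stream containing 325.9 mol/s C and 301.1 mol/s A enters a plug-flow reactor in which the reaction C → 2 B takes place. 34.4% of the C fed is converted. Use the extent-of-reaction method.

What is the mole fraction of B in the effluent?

C reacted = 0.344 × 325.9 = 112.1 mol/s; ν_C = −1, so ξ = 112.1/1 = 112.1 mol/s.
Outlet amounts (n = n₀ + ν ξ):
  C: 325.9 − 1(112.1) = 213.8
  B: 0 + 2(112.1) = 224.2
  A: 301.1 (inert)
Total out = 739.1 mol/s; y_B = 224.2 / 739.1 = 0.3034.

0.303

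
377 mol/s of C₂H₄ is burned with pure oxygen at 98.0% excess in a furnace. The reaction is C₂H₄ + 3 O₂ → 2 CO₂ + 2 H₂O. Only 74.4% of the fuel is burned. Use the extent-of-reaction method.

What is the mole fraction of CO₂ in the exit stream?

0.214

Stoichiometric O₂ = 3 × 377 = 1131 mol/s; O₂ fed = 1131 × 1.980 = 2239 mol/s.
Fuel reacted = 0.744 × 377 → ξ = 280.5 mol/s.
Outlet (n = n₀ + ν ξ):
  C₂H₄: 377 − 1(280.5) = 96.51
  O₂: 2239 − 3(280.5) = 1398
  CO₂: 0 + 2(280.5) = 561
  H₂O: 0 + 2(280.5) = 561
Total out = 2616 mol/s; y_CO₂ = 561 / 2616 = 0.2144.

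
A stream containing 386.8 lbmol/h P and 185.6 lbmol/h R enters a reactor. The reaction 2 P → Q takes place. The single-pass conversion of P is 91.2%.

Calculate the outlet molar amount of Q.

176 lbmol/h

P reacted = 0.912 × 386.8 = 352.8 lbmol/h; ν_P = −2, so ξ = 352.8/2 = 176.4 lbmol/h.
Outlet amounts (n = n₀ + ν ξ):
  P: 386.8 − 2(176.4) = 34.04
  Q: 0 + 1(176.4) = 176.4
  R: 185.6 (inert)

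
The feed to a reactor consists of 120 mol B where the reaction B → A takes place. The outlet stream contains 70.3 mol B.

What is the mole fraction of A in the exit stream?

0.414

For B: n = n₀ − 1ξ → 70.3 = 120 − 1ξ, giving ξ = 49.7 mol.
Outlet amounts (n = n₀ + ν ξ):
  B: 120 − 1(49.7) = 70.3
  A: 0 + 1(49.7) = 49.7
Total out = 120 mol; y_A = 49.7 / 120 = 0.4142.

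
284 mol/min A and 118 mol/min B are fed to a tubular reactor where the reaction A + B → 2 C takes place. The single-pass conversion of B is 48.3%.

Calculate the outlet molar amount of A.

227 mol/min

B reacted = 0.483 × 118 = 56.99 mol/min; ν_B = −1, so ξ = 56.99/1 = 56.99 mol/min.
Outlet amounts (n = n₀ + ν ξ):
  A: 284 − 1(56.99) = 227
  B: 118 − 1(56.99) = 61.01
  C: 0 + 2(56.99) = 114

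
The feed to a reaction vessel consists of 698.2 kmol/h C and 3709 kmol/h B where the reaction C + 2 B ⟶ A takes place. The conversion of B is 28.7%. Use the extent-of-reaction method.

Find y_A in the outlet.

0.159

B reacted = 0.287 × 3709 = 1064 kmol/h; ν_B = −2, so ξ = 1064/2 = 532.2 kmol/h.
Outlet amounts (n = n₀ + ν ξ):
  C: 698.2 − 1(532.2) = 166
  B: 3709 − 2(532.2) = 2645
  A: 0 + 1(532.2) = 532.2
Total out = 3343 kmol/h; y_A = 532.2 / 3343 = 0.1592.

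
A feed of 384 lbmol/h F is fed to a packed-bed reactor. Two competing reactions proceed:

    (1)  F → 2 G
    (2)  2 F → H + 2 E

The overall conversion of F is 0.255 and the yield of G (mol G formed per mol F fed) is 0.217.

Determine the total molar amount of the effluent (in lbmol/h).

454 lbmol/h

Yield of G: 2ξ₁ / 384 = 0.217 → ξ₁ = 41.66 lbmol/h.
Conversion of F: 1ξ₁ + 2ξ₂ = 0.255 × 384 = 97.92 → ξ₂ = 28.13 lbmol/h.
Outlet amounts (n = n₀ + Σ ν·ξ):
  F: 384 − 1(41.66) − 2(28.13) = 286.1
  G: 0 + 2(41.66) = 83.33
  H: 0 + 1(28.13) = 28.13
  E: 0 + 2(28.13) = 56.26
Total out = 286.1 + 83.33 + 28.13 + 56.26 = 453.8 lbmol/h.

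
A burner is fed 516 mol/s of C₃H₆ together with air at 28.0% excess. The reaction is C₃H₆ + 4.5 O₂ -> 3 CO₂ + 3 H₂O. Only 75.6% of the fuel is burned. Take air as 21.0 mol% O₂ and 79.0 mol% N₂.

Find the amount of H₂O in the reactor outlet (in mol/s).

1170 mol/s

Stoichiometric O₂ = 4.5 × 516 = 2322 mol/s; O₂ fed = 2322 × 1.280 = 2972 mol/s.
N₂ fed = 2972 × 79/21 = 11180 mol/s.
Fuel reacted = 0.756 × 516 → ξ = 390.1 mol/s.
Outlet (n = n₀ + ν ξ):
  C₃H₆: 516 − 1(390.1) = 125.9
  O₂: 2972 − 4.5(390.1) = 1217
  N₂: 11180 (inert)
  CO₂: 0 + 3(390.1) = 1170
  H₂O: 0 + 3(390.1) = 1170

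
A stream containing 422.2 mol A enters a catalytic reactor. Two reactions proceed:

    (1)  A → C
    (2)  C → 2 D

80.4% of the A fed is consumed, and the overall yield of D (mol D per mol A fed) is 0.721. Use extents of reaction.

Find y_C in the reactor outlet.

Conversion of A: A consumed = 1ξ₁ = 0.804 × 422.2 → ξ₁ = 339.4 mol.
Yield of D: 2ξ₂ / 422.2 = 0.721 → ξ₂ = 152.2 mol.
Outlet amounts (n = n₀ + Σ ν·ξ):
  A: 422.2 − 1(339.4) = 82.75
  C: 0 + 1(339.4) − 1(152.2) = 187.2
  D: 0 + 2(152.2) = 304.4
Total out = 574.4 mol; y_C = 187.2 / 574.4 = 0.326.

0.326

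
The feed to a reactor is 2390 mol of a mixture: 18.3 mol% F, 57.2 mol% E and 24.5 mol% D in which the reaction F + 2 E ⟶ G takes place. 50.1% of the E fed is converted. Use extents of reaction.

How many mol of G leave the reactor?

E reacted = 0.501 × 1367 = 684.9 mol; ν_E = −2, so ξ = 684.9/2 = 342.5 mol.
Outlet amounts (n = n₀ + ν ξ):
  F: 437.4 − 1(342.5) = 94.92
  E: 1367 − 2(342.5) = 682.2
  G: 0 + 1(342.5) = 342.5
  D: 585.5 (inert)

342 mol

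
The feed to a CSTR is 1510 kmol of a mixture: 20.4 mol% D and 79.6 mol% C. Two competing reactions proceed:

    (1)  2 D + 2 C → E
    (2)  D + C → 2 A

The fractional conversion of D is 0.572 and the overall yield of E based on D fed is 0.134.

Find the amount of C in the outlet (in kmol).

Yield of E: 1ξ₁ / 308 = 0.134 → ξ₁ = 41.28 kmol.
Conversion of D: 2ξ₁ + 1ξ₂ = 0.572 × 308 = 176.2 → ξ₂ = 93.64 kmol.
Outlet amounts (n = n₀ + Σ ν·ξ):
  D: 308 − 2(41.28) − 1(93.64) = 131.8
  C: 1202 − 2(41.28) − 1(93.64) = 1026
  E: 0 + 1(41.28) = 41.28
  A: 0 + 2(93.64) = 187.3

1030 kmol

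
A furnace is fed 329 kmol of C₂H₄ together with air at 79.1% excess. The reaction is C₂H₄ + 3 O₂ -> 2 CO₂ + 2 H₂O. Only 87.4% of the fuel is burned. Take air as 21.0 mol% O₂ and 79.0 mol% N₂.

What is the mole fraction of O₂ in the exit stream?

Stoichiometric O₂ = 3 × 329 = 987 kmol; O₂ fed = 987 × 1.791 = 1768 kmol.
N₂ fed = 1768 × 79/21 = 6650 kmol.
Fuel reacted = 0.874 × 329 → ξ = 287.5 kmol.
Outlet (n = n₀ + ν ξ):
  C₂H₄: 329 − 1(287.5) = 41.45
  O₂: 1768 − 3(287.5) = 905.1
  N₂: 6650 (inert)
  CO₂: 0 + 2(287.5) = 575.1
  H₂O: 0 + 2(287.5) = 575.1
Total out = 8747 kmol; y_O₂ = 905.1 / 8747 = 0.1035.

0.103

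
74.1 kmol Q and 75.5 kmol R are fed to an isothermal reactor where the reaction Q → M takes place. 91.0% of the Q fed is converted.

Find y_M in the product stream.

0.451

Q reacted = 0.91 × 74.1 = 67.43 kmol; ν_Q = −1, so ξ = 67.43/1 = 67.43 kmol.
Outlet amounts (n = n₀ + ν ξ):
  Q: 74.1 − 1(67.43) = 6.669
  M: 0 + 1(67.43) = 67.43
  R: 75.5 (inert)
Total out = 149.6 kmol; y_M = 67.43 / 149.6 = 0.4507.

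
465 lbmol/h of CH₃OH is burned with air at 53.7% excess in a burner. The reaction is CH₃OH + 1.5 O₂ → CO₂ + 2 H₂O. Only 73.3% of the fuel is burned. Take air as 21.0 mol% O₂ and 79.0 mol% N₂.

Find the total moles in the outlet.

Stoichiometric O₂ = 1.5 × 465 = 697.5 lbmol/h; O₂ fed = 697.5 × 1.537 = 1072 lbmol/h.
N₂ fed = 1072 × 79/21 = 4033 lbmol/h.
Fuel reacted = 0.733 × 465 → ξ = 340.8 lbmol/h.
Outlet (n = n₀ + ν ξ):
  CH₃OH: 465 − 1(340.8) = 124.2
  O₂: 1072 − 1.5(340.8) = 560.8
  N₂: 4033 (inert)
  CO₂: 0 + 1(340.8) = 340.8
  H₂O: 0 + 2(340.8) = 681.7
Total out = 124.2 + 560.8 + 4033 + 340.8 + 681.7 = 5740 lbmol/h.

5740 lbmol/h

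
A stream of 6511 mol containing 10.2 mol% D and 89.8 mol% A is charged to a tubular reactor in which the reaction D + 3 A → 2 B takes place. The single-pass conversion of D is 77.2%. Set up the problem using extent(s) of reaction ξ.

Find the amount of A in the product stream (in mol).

D reacted = 0.772 × 664.1 = 512.7 mol; ν_D = −1, so ξ = 512.7/1 = 512.7 mol.
Outlet amounts (n = n₀ + ν ξ):
  D: 664.1 − 1(512.7) = 151.4
  A: 5847 − 3(512.7) = 4309
  B: 0 + 2(512.7) = 1025

4310 mol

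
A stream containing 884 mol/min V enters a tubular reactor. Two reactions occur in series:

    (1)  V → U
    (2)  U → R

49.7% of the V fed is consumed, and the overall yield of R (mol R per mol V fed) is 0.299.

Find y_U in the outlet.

0.198

Conversion of V: V consumed = 1ξ₁ = 0.497 × 884 → ξ₁ = 439.3 mol/min.
Yield of R: 1ξ₂ / 884 = 0.299 → ξ₂ = 264.3 mol/min.
Outlet amounts (n = n₀ + Σ ν·ξ):
  V: 884 − 1(439.3) = 444.7
  U: 0 + 1(439.3) − 1(264.3) = 175
  R: 0 + 1(264.3) = 264.3
Total out = 884 mol/min; y_U = 175 / 884 = 0.198.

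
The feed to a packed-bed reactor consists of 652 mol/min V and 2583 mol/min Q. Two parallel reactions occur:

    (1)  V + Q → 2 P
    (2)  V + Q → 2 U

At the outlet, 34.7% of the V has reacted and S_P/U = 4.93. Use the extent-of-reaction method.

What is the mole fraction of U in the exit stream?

0.0236

Conversion of V: V consumed = 0.347 × 652 = 226.2 mol/min = 1ξ₁ + 1ξ₂.
Selectivity: 2ξ₁ / (2ξ₂) = 4.93 → ξ₁ = 4.93 ξ₂.
Substitute: (1·4.93 + 1) ξ₂ = 226.2 → ξ₂ = 38.15 mol/min, ξ₁ = 188.1 mol/min.
Outlet amounts (n = n₀ + Σ ν·ξ):
  V: 652 − 1(188.1) − 1(38.15) = 425.8
  Q: 2583 − 1(188.1) − 1(38.15) = 2357
  P: 0 + 2(188.1) = 376.2
  U: 0 + 2(38.15) = 76.3
Total out = 3235 mol/min; y_U = 76.3 / 3235 = 0.02359.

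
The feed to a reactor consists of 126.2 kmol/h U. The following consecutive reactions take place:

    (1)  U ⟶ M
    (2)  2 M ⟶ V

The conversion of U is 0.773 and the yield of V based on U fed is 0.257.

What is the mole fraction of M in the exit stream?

0.349

Conversion of U: U consumed = 1ξ₁ = 0.773 × 126.2 → ξ₁ = 97.55 kmol/h.
Yield of V: 1ξ₂ / 126.2 = 0.257 → ξ₂ = 32.43 kmol/h.
Outlet amounts (n = n₀ + Σ ν·ξ):
  U: 126.2 − 1(97.55) = 28.65
  M: 0 + 1(97.55) − 2(32.43) = 32.69
  V: 0 + 1(32.43) = 32.43
Total out = 93.77 kmol/h; y_M = 32.69 / 93.77 = 0.3486.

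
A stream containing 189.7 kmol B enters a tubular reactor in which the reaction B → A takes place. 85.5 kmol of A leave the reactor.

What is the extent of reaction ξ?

ξ = 85.5 kmol

For A: n = n₀ + 1ξ → 85.5 = 0 + 1ξ, giving ξ = 85.5 kmol.
Outlet amounts (n = n₀ + ν ξ):
  B: 189.7 − 1(85.5) = 104.2
  A: 0 + 1(85.5) = 85.5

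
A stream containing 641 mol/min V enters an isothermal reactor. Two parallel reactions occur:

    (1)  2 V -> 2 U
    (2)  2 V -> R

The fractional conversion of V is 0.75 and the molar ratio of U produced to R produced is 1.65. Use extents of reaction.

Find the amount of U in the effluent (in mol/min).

217 mol/min

Conversion of V: V consumed = 0.75 × 641 = 480.8 mol/min = 2ξ₁ + 2ξ₂.
Selectivity: 2ξ₁ / (1ξ₂) = 1.65 → ξ₁ = 0.825 ξ₂.
Substitute: (2·0.825 + 2) ξ₂ = 480.8 → ξ₂ = 131.7 mol/min, ξ₁ = 108.7 mol/min.
Outlet amounts (n = n₀ + Σ ν·ξ):
  V: 641 − 2(108.7) − 2(131.7) = 160.2
  U: 0 + 2(108.7) = 217.3
  R: 0 + 1(131.7) = 131.7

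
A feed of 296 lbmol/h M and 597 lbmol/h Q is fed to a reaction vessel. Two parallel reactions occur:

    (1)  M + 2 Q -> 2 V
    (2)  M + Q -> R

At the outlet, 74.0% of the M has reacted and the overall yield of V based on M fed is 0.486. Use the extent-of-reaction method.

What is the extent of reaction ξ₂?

ξ₂ = 147 lbmol/h

Yield of V: 2ξ₁ / 296 = 0.486 → ξ₁ = 71.93 lbmol/h.
Conversion of M: 1ξ₁ + 1ξ₂ = 0.74 × 296 = 219 → ξ₂ = 147.1 lbmol/h.
Outlet amounts (n = n₀ + Σ ν·ξ):
  M: 296 − 1(71.93) − 1(147.1) = 76.96
  Q: 597 − 2(71.93) − 1(147.1) = 306
  V: 0 + 2(71.93) = 143.9
  R: 0 + 1(147.1) = 147.1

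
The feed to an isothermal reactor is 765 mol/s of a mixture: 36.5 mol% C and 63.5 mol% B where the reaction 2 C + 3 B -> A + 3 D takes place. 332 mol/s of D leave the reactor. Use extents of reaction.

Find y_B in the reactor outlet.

0.235

For D: n = n₀ + 3ξ → 332 = 0 + 3ξ, giving ξ = 110.7 mol/s.
Outlet amounts (n = n₀ + ν ξ):
  C: 279.2 − 2(110.7) = 57.89
  B: 485.8 − 3(110.7) = 153.8
  A: 0 + 1(110.7) = 110.7
  D: 0 + 3(110.7) = 332
Total out = 654.3 mol/s; y_B = 153.8 / 654.3 = 0.235.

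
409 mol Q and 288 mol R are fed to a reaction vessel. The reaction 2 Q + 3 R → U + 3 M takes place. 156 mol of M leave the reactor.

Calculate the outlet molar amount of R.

132 mol

For M: n = n₀ + 3ξ → 156 = 0 + 3ξ, giving ξ = 52 mol.
Outlet amounts (n = n₀ + ν ξ):
  Q: 409 − 2(52) = 305
  R: 288 − 3(52) = 132
  U: 0 + 1(52) = 52
  M: 0 + 3(52) = 156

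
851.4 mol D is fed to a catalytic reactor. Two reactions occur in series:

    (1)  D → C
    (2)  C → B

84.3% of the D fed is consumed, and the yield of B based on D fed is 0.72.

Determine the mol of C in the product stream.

Conversion of D: D consumed = 1ξ₁ = 0.843 × 851.4 → ξ₁ = 717.7 mol.
Yield of B: 1ξ₂ / 851.4 = 0.72 → ξ₂ = 613 mol.
Outlet amounts (n = n₀ + Σ ν·ξ):
  D: 851.4 − 1(717.7) = 133.7
  C: 0 + 1(717.7) − 1(613) = 104.7
  B: 0 + 1(613) = 613

105 mol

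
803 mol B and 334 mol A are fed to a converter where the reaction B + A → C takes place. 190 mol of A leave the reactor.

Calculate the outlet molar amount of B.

For A: n = n₀ − 1ξ → 190 = 334 − 1ξ, giving ξ = 144 mol.
Outlet amounts (n = n₀ + ν ξ):
  B: 803 − 1(144) = 659
  A: 334 − 1(144) = 190
  C: 0 + 1(144) = 144

659 mol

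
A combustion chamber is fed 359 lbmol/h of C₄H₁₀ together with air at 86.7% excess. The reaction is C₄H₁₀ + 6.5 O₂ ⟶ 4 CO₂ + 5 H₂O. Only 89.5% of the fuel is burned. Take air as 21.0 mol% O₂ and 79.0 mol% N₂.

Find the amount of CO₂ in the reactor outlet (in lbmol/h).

Stoichiometric O₂ = 6.5 × 359 = 2334 lbmol/h; O₂ fed = 2334 × 1.867 = 4357 lbmol/h.
N₂ fed = 4357 × 79/21 = 16390 lbmol/h.
Fuel reacted = 0.895 × 359 → ξ = 321.3 lbmol/h.
Outlet (n = n₀ + ν ξ):
  C₄H₁₀: 359 − 1(321.3) = 37.69
  O₂: 4357 − 6.5(321.3) = 2268
  N₂: 16390 (inert)
  CO₂: 0 + 4(321.3) = 1285
  H₂O: 0 + 5(321.3) = 1607

1290 lbmol/h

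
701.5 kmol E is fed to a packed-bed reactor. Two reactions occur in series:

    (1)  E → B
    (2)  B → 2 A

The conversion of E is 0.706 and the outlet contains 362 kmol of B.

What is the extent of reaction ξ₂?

ξ₂ = 133 kmol

Conversion of E: E consumed = 1ξ₁ = 0.706 × 701.5 → ξ₁ = 495.3 kmol.
B balance: n_B = 0 + 1ξ₁ − 1ξ₂ = 362 → ξ₂ = (1·495.3 − 362)/1 = 133.3 kmol.
Outlet amounts (n = n₀ + Σ ν·ξ):
  E: 701.5 − 1(495.3) = 206.2
  B: 0 + 1(495.3) − 1(133.3) = 362
  A: 0 + 2(133.3) = 266.5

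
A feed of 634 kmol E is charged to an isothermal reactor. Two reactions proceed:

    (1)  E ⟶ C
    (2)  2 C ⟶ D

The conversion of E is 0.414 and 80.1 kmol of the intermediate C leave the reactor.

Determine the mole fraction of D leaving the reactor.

0.168

Conversion of E: E consumed = 1ξ₁ = 0.414 × 634 → ξ₁ = 262.5 kmol.
C balance: n_C = 0 + 1ξ₁ − 2ξ₂ = 80.1 → ξ₂ = (1·262.5 − 80.1)/2 = 91.19 kmol.
Outlet amounts (n = n₀ + Σ ν·ξ):
  E: 634 − 1(262.5) = 371.5
  C: 0 + 1(262.5) − 2(91.19) = 80.1
  D: 0 + 1(91.19) = 91.19
Total out = 542.8 kmol; y_D = 91.19 / 542.8 = 0.168.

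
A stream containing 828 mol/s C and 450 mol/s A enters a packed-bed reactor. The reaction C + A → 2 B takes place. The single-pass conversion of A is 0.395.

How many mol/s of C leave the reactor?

A reacted = 0.395 × 450 = 177.8 mol/s; ν_A = −1, so ξ = 177.8/1 = 177.8 mol/s.
Outlet amounts (n = n₀ + ν ξ):
  C: 828 − 1(177.8) = 650.2
  A: 450 − 1(177.8) = 272.2
  B: 0 + 2(177.8) = 355.5

650 mol/s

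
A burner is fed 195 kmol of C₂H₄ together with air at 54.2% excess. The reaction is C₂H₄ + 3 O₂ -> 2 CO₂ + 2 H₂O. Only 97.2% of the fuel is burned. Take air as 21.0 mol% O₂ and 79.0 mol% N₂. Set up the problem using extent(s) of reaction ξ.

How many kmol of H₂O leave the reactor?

379 kmol

Stoichiometric O₂ = 3 × 195 = 585 kmol; O₂ fed = 585 × 1.542 = 902.1 kmol.
N₂ fed = 902.1 × 79/21 = 3394 kmol.
Fuel reacted = 0.972 × 195 → ξ = 189.5 kmol.
Outlet (n = n₀ + ν ξ):
  C₂H₄: 195 − 1(189.5) = 5.46
  O₂: 902.1 − 3(189.5) = 333.5
  N₂: 3394 (inert)
  CO₂: 0 + 2(189.5) = 379.1
  H₂O: 0 + 2(189.5) = 379.1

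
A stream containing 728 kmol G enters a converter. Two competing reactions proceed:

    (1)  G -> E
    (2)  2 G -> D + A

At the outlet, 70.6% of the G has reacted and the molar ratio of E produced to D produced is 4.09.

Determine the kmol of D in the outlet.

84.4 kmol

Conversion of G: G consumed = 0.706 × 728 = 514 kmol = 1ξ₁ + 2ξ₂.
Selectivity: 1ξ₁ / (1ξ₂) = 4.09 → ξ₁ = 4.09 ξ₂.
Substitute: (1·4.09 + 2) ξ₂ = 514 → ξ₂ = 84.4 kmol, ξ₁ = 345.2 kmol.
Outlet amounts (n = n₀ + Σ ν·ξ):
  G: 728 − 1(345.2) − 2(84.4) = 214
  E: 0 + 1(345.2) = 345.2
  D: 0 + 1(84.4) = 84.4
  A: 0 + 1(84.4) = 84.4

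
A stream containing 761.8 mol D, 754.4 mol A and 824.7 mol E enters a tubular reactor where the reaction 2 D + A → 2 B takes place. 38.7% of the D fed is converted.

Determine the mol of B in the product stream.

D reacted = 0.387 × 761.8 = 294.8 mol; ν_D = −2, so ξ = 294.8/2 = 147.4 mol.
Outlet amounts (n = n₀ + ν ξ):
  D: 761.8 − 2(147.4) = 467
  A: 754.4 − 1(147.4) = 607
  B: 0 + 2(147.4) = 294.8
  E: 824.7 (inert)

295 mol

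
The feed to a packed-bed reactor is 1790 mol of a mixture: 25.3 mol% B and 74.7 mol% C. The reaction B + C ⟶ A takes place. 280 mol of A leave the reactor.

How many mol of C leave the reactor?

1060 mol

For A: n = n₀ + 1ξ → 280 = 0 + 1ξ, giving ξ = 280 mol.
Outlet amounts (n = n₀ + ν ξ):
  B: 452.9 − 1(280) = 172.9
  C: 1337 − 1(280) = 1057
  A: 0 + 1(280) = 280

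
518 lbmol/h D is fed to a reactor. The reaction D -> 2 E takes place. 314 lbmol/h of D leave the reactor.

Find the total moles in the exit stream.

722 lbmol/h

For D: n = n₀ − 1ξ → 314 = 518 − 1ξ, giving ξ = 204 lbmol/h.
Outlet amounts (n = n₀ + ν ξ):
  D: 518 − 1(204) = 314
  E: 0 + 2(204) = 408
Total out = 314 + 408 = 722 lbmol/h.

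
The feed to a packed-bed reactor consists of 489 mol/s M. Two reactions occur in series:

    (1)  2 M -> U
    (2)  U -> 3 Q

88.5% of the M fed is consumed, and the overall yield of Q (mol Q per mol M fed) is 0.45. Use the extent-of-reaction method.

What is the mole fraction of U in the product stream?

0.341

Conversion of M: M consumed = 2ξ₁ = 0.885 × 489 → ξ₁ = 216.4 mol/s.
Yield of Q: 3ξ₂ / 489 = 0.45 → ξ₂ = 73.35 mol/s.
Outlet amounts (n = n₀ + Σ ν·ξ):
  M: 489 − 2(216.4) = 56.24
  U: 0 + 1(216.4) − 1(73.35) = 143
  Q: 0 + 3(73.35) = 220.1
Total out = 419.3 mol/s; y_U = 143 / 419.3 = 0.3411.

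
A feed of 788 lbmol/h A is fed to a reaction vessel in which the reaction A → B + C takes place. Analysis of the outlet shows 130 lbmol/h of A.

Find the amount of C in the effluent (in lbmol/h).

For A: n = n₀ − 1ξ → 130 = 788 − 1ξ, giving ξ = 658 lbmol/h.
Outlet amounts (n = n₀ + ν ξ):
  A: 788 − 1(658) = 130
  B: 0 + 1(658) = 658
  C: 0 + 1(658) = 658

658 lbmol/h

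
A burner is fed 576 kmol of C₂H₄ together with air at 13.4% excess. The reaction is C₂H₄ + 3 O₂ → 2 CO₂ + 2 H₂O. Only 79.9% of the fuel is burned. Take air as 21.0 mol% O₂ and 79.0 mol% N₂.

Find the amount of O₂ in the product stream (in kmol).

Stoichiometric O₂ = 3 × 576 = 1728 kmol; O₂ fed = 1728 × 1.134 = 1960 kmol.
N₂ fed = 1960 × 79/21 = 7372 kmol.
Fuel reacted = 0.799 × 576 → ξ = 460.2 kmol.
Outlet (n = n₀ + ν ξ):
  C₂H₄: 576 − 1(460.2) = 115.8
  O₂: 1960 − 3(460.2) = 578.9
  N₂: 7372 (inert)
  CO₂: 0 + 2(460.2) = 920.4
  H₂O: 0 + 2(460.2) = 920.4

579 kmol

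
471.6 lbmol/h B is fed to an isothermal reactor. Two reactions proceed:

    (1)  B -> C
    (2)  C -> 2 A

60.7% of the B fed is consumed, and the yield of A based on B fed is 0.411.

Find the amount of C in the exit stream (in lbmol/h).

189 lbmol/h

Conversion of B: B consumed = 1ξ₁ = 0.607 × 471.6 → ξ₁ = 286.3 lbmol/h.
Yield of A: 2ξ₂ / 471.6 = 0.411 → ξ₂ = 96.91 lbmol/h.
Outlet amounts (n = n₀ + Σ ν·ξ):
  B: 471.6 − 1(286.3) = 185.3
  C: 0 + 1(286.3) − 1(96.91) = 189.3
  A: 0 + 2(96.91) = 193.8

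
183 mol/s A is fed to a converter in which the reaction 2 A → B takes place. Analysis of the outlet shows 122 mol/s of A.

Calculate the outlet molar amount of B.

For A: n = n₀ − 2ξ → 122 = 183 − 2ξ, giving ξ = 30.5 mol/s.
Outlet amounts (n = n₀ + ν ξ):
  A: 183 − 2(30.5) = 122
  B: 0 + 1(30.5) = 30.5

30.5 mol/s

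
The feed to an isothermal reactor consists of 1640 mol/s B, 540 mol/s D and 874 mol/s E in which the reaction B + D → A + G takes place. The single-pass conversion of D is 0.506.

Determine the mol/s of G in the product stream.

D reacted = 0.506 × 540 = 273.2 mol/s; ν_D = −1, so ξ = 273.2/1 = 273.2 mol/s.
Outlet amounts (n = n₀ + ν ξ):
  B: 1640 − 1(273.2) = 1367
  D: 540 − 1(273.2) = 266.8
  A: 0 + 1(273.2) = 273.2
  G: 0 + 1(273.2) = 273.2
  E: 874 (inert)

273 mol/s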